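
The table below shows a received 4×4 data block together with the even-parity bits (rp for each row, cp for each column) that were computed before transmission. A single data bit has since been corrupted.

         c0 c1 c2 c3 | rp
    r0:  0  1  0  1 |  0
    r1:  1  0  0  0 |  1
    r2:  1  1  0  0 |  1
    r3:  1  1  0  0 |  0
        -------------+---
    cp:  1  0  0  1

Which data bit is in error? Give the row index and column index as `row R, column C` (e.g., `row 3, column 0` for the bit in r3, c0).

row 2, column 1

Recompute each row's even parity and compare to rp:
  r0: data parity 0, sent rp 0 → ok
  r1: data parity 1, sent rp 1 → ok
  r2: data parity 0, sent rp 1 → mismatch
  r3: data parity 0, sent rp 0 → ok
Recompute each column's even parity and compare to cp:
  c0: data parity 1, sent cp 1 → ok
  c1: data parity 1, sent cp 0 → mismatch
  c2: data parity 0, sent cp 0 → ok
  c3: data parity 1, sent cp 1 → ok
Exactly one row (r2) and one column (c1) fail → the flipped bit is at their intersection.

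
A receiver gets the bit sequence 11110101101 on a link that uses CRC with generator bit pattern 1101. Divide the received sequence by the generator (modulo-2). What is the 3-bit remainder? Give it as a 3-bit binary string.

Modulo-2 division of 11110101101 by 1101:
  pos 0: 1111 XOR 1101 = 0010
  pos 2: 1001 XOR 1101 = 0100
  pos 3: 1000 XOR 1101 = 0101
  pos 4: 1011 XOR 1101 = 0110
  pos 5: 1101 XOR 1101 = 0000
Remainder = 001 (nonzero — an error is detected).

001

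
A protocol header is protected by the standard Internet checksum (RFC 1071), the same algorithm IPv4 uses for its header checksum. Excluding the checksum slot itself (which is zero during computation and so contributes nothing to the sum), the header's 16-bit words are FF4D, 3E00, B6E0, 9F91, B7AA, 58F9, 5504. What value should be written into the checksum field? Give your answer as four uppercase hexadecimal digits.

0697

One's-complement addition (fold any carry out of bit 15 back into bit 0):
  0xFF4D + 0x3E00 = 0x13D4D → wrap carry → 0x3D4E
  0x3D4E + 0xB6E0 = 0x0F42E
  0xF42E + 0x9F91 = 0x193BF → wrap carry → 0x93C0
  0x93C0 + 0xB7AA = 0x14B6A → wrap carry → 0x4B6B
  0x4B6B + 0x58F9 = 0x0A464
  0xA464 + 0x5504 = 0x0F968
One's-complement sum = 0xF968.
Checksum = ~0xF968 & 0xFFFF = 0x0697.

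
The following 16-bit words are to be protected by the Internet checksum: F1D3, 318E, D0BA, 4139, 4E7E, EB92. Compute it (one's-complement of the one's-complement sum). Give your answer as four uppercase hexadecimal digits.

One's-complement addition (fold any carry out of bit 15 back into bit 0):
  0xF1D3 + 0x318E = 0x12361 → wrap carry → 0x2362
  0x2362 + 0xD0BA = 0x0F41C
  0xF41C + 0x4139 = 0x13555 → wrap carry → 0x3556
  0x3556 + 0x4E7E = 0x083D4
  0x83D4 + 0xEB92 = 0x16F66 → wrap carry → 0x6F67
One's-complement sum = 0x6F67.
Checksum = ~0x6F67 & 0xFFFF = 0x9098.

9098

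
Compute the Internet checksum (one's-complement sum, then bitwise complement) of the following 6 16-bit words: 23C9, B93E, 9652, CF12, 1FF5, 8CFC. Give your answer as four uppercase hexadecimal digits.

10A1

One's-complement addition (fold any carry out of bit 15 back into bit 0):
  0x23C9 + 0xB93E = 0x0DD07
  0xDD07 + 0x9652 = 0x17359 → wrap carry → 0x735A
  0x735A + 0xCF12 = 0x1426C → wrap carry → 0x426D
  0x426D + 0x1FF5 = 0x06262
  0x6262 + 0x8CFC = 0x0EF5E
One's-complement sum = 0xEF5E.
Checksum = ~0xEF5E & 0xFFFF = 0x10A1.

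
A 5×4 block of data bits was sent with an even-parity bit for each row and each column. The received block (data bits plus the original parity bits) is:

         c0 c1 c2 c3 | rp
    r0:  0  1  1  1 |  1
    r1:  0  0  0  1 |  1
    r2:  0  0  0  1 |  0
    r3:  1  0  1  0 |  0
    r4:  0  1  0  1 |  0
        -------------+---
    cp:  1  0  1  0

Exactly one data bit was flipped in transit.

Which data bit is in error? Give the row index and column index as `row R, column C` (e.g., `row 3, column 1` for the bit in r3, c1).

Recompute each row's even parity and compare to rp:
  r0: data parity 1, sent rp 1 → ok
  r1: data parity 1, sent rp 1 → ok
  r2: data parity 1, sent rp 0 → mismatch
  r3: data parity 0, sent rp 0 → ok
  r4: data parity 0, sent rp 0 → ok
Recompute each column's even parity and compare to cp:
  c0: data parity 1, sent cp 1 → ok
  c1: data parity 0, sent cp 0 → ok
  c2: data parity 0, sent cp 1 → mismatch
  c3: data parity 0, sent cp 0 → ok
Exactly one row (r2) and one column (c2) fail → the flipped bit is at their intersection.

row 2, column 2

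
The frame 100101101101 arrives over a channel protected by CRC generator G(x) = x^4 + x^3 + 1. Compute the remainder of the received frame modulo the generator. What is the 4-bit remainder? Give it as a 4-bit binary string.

Modulo-2 division of 100101101101 by 11001:
  pos 0: 10010 XOR 11001 = 01011
  pos 1: 10111 XOR 11001 = 01110
  pos 2: 11101 XOR 11001 = 00100
  pos 4: 10001 XOR 11001 = 01000
  pos 5: 10001 XOR 11001 = 01000
  pos 6: 10000 XOR 11001 = 01001
  pos 7: 10011 XOR 11001 = 01010
Remainder = 1010 (nonzero — an error is detected).

1010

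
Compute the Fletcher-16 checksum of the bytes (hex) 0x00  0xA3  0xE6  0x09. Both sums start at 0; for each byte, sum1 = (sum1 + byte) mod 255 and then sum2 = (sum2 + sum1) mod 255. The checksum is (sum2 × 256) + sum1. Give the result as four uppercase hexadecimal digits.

C193

Running sums (mod 255):
  after byte 0 (0x00): sum1=0, sum2=0
  after byte 1 (0xA3): sum1=163, sum2=163
  after byte 2 (0xE6): sum1=138, sum2=46
  after byte 3 (0x09): sum1=147, sum2=193
Checksum = sum2·256 + sum1 = 193·256 + 147 = 49555 = 0xC193.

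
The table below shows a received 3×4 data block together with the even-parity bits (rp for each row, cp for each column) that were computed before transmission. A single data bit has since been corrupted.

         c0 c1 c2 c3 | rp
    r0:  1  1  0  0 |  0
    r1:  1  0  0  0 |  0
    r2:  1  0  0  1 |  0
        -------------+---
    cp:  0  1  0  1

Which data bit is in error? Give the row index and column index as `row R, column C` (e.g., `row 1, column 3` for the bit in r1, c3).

Recompute each row's even parity and compare to rp:
  r0: data parity 0, sent rp 0 → ok
  r1: data parity 1, sent rp 0 → mismatch
  r2: data parity 0, sent rp 0 → ok
Recompute each column's even parity and compare to cp:
  c0: data parity 1, sent cp 0 → mismatch
  c1: data parity 1, sent cp 1 → ok
  c2: data parity 0, sent cp 0 → ok
  c3: data parity 1, sent cp 1 → ok
Exactly one row (r1) and one column (c0) fail → the flipped bit is at their intersection.

row 1, column 0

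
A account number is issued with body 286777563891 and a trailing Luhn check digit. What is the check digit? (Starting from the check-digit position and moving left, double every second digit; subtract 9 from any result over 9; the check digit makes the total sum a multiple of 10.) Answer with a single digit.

Partial digits right→left: 1 9 8 3 6 5 7 7 7 6 8 2
Double every second digit counting from the check-digit position (so the 1st, 3rd, 5th, ... of the partial from the right).
  doubled (with −9 where >9): 2 7 3 5 5 7 → sum 29
  kept as-is: 9 3 5 7 6 2 → sum 32
Total = 29 + 32 = 61.
Check digit = (10 − (61 mod 10)) mod 10 = 9.

9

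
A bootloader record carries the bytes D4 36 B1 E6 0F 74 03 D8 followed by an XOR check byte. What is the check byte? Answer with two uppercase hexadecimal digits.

XOR the bytes together:
  start with 0xD4
  0xD4 ⊕ 0x36 = 0xE2
  0xE2 ⊕ 0xB1 = 0x53
  0x53 ⊕ 0xE6 = 0xB5
  0xB5 ⊕ 0x0F = 0xBA
  0xBA ⊕ 0x74 = 0xCE
  0xCE ⊕ 0x03 = 0xCD
  0xCD ⊕ 0xD8 = 0x15

15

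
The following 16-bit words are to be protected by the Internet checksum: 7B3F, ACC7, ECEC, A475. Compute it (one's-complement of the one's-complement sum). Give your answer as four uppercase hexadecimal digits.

One's-complement addition (fold any carry out of bit 15 back into bit 0):
  0x7B3F + 0xACC7 = 0x12806 → wrap carry → 0x2807
  0x2807 + 0xECEC = 0x114F3 → wrap carry → 0x14F4
  0x14F4 + 0xA475 = 0x0B969
One's-complement sum = 0xB969.
Checksum = ~0xB969 & 0xFFFF = 0x4696.

4696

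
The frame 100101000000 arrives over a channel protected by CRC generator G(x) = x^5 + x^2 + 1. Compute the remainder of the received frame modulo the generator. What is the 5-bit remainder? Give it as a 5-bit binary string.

Modulo-2 division of 100101000000 by 100101:
  pos 0: 100101 XOR 100101 = 000000
Remainder = 00000 (zero — the frame passes the CRC check).

00000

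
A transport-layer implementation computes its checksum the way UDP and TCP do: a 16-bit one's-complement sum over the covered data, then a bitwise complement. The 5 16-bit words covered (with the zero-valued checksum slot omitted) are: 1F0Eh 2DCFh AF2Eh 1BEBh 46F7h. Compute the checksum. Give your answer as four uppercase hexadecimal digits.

One's-complement addition (fold any carry out of bit 15 back into bit 0):
  0x1F0E + 0x2DCF = 0x04CDD
  0x4CDD + 0xAF2E = 0x0FC0B
  0xFC0B + 0x1BEB = 0x117F6 → wrap carry → 0x17F7
  0x17F7 + 0x46F7 = 0x05EEE
One's-complement sum = 0x5EEE.
Checksum = ~0x5EEE & 0xFFFF = 0xA111.

A111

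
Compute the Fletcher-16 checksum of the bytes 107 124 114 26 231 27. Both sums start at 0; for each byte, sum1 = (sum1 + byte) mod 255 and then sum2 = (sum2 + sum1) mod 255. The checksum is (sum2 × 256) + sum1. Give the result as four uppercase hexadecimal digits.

Running sums (mod 255):
  after byte 0 (107): sum1=107, sum2=107
  after byte 1 (124): sum1=231, sum2=83
  after byte 2 (114): sum1=90, sum2=173
  after byte 3 (26): sum1=116, sum2=34
  after byte 4 (231): sum1=92, sum2=126
  after byte 5 (27): sum1=119, sum2=245
Checksum = sum2·256 + sum1 = 245·256 + 119 = 62839 = 0xF577.

F577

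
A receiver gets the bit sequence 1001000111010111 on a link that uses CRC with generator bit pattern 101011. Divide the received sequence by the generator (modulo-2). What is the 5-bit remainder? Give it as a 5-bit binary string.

Modulo-2 division of 1001000111010111 by 101011:
  pos 0: 100100 XOR 101011 = 001111
  pos 2: 111101 XOR 101011 = 010110
  pos 3: 101101 XOR 101011 = 000110
  pos 6: 110101 XOR 101011 = 011110
  pos 7: 111100 XOR 101011 = 010111
  pos 8: 101111 XOR 101011 = 000100
Remainder = 10011 (nonzero — an error is detected).

10011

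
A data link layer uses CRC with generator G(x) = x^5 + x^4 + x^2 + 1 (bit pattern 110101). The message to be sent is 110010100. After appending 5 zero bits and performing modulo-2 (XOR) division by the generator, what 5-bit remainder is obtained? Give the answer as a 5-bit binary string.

00011

Append 5 zeros: 11001010000000. Divide by 110101 (XOR where the leading bit is 1):
  pos 0: 110010 XOR 110101 = 000111
  pos 3: 111100 XOR 110101 = 001001
  pos 5: 100100 XOR 110101 = 010001
  pos 6: 100010 XOR 110101 = 010111
  pos 7: 101110 XOR 110101 = 011011
  pos 8: 110110 XOR 110101 = 000011
Remainder (last 5 bits) = 00011. This is the CRC / FCS.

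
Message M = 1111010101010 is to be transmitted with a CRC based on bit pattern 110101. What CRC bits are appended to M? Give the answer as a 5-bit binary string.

Append 5 zeros: 111101010101000000. Divide by 110101 (XOR where the leading bit is 1):
  pos 0: 111101 XOR 110101 = 001000
  pos 2: 100001 XOR 110101 = 010100
  pos 3: 101000 XOR 110101 = 011101
  pos 4: 111011 XOR 110101 = 001110
  pos 6: 111001 XOR 110101 = 001100
  pos 8: 110000 XOR 110101 = 000101
  pos 11: 101000 XOR 110101 = 011101
  pos 12: 111010 XOR 110101 = 001111
Remainder (last 5 bits) = 01111. This is the CRC / FCS.

01111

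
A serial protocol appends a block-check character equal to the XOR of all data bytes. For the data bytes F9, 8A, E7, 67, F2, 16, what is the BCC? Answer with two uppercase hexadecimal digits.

17

XOR the bytes together:
  start with 0xF9
  0xF9 ⊕ 0x8A = 0x73
  0x73 ⊕ 0xE7 = 0x94
  0x94 ⊕ 0x67 = 0xF3
  0xF3 ⊕ 0xF2 = 0x01
  0x01 ⊕ 0x16 = 0x17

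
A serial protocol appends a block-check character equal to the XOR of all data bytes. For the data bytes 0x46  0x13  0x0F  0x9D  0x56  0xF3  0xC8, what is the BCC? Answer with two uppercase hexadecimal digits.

AA

XOR the bytes together:
  start with 0x46
  0x46 ⊕ 0x13 = 0x55
  0x55 ⊕ 0x0F = 0x5A
  0x5A ⊕ 0x9D = 0xC7
  0xC7 ⊕ 0x56 = 0x91
  0x91 ⊕ 0xF3 = 0x62
  0x62 ⊕ 0xC8 = 0xAA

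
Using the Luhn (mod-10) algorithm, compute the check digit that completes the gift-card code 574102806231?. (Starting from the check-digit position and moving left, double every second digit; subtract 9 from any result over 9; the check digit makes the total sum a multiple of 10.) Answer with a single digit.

Partial digits right→left: 1 3 2 6 0 8 2 0 1 4 7 5
Double every second digit counting from the check-digit position (so the 1st, 3rd, 5th, ... of the partial from the right).
  doubled (with −9 where >9): 2 4 0 4 2 5 → sum 17
  kept as-is: 3 6 8 0 4 5 → sum 26
Total = 17 + 26 = 43.
Check digit = (10 − (43 mod 10)) mod 10 = 7.

7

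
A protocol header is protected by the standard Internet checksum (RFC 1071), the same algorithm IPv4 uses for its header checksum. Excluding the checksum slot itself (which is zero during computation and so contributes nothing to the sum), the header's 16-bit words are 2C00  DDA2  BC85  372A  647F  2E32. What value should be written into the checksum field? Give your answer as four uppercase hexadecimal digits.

One's-complement addition (fold any carry out of bit 15 back into bit 0):
  0x2C00 + 0xDDA2 = 0x109A2 → wrap carry → 0x09A3
  0x09A3 + 0xBC85 = 0x0C628
  0xC628 + 0x372A = 0x0FD52
  0xFD52 + 0x647F = 0x161D1 → wrap carry → 0x61D2
  0x61D2 + 0x2E32 = 0x09004
One's-complement sum = 0x9004.
Checksum = ~0x9004 & 0xFFFF = 0x6FFB.

6FFB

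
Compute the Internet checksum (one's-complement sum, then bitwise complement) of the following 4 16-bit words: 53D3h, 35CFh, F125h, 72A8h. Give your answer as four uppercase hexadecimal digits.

128F

One's-complement addition (fold any carry out of bit 15 back into bit 0):
  0x53D3 + 0x35CF = 0x089A2
  0x89A2 + 0xF125 = 0x17AC7 → wrap carry → 0x7AC8
  0x7AC8 + 0x72A8 = 0x0ED70
One's-complement sum = 0xED70.
Checksum = ~0xED70 & 0xFFFF = 0x128F.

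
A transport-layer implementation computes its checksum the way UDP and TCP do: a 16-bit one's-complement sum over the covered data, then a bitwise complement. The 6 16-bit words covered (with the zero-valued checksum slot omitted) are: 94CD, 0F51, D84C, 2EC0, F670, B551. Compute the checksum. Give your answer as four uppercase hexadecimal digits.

A911

One's-complement addition (fold any carry out of bit 15 back into bit 0):
  0x94CD + 0x0F51 = 0x0A41E
  0xA41E + 0xD84C = 0x17C6A → wrap carry → 0x7C6B
  0x7C6B + 0x2EC0 = 0x0AB2B
  0xAB2B + 0xF670 = 0x1A19B → wrap carry → 0xA19C
  0xA19C + 0xB551 = 0x156ED → wrap carry → 0x56EE
One's-complement sum = 0x56EE.
Checksum = ~0x56EE & 0xFFFF = 0xA911.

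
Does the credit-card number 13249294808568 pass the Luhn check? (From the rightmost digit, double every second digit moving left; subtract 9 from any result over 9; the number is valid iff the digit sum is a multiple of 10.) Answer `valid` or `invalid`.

invalid

From the right, keep odd positions and double even positions (subtract 9 from any doubled value over 9):
  doubled (positions 2,4,...): 3 7 7 9 9 4 2 → sum 41
  kept (positions 1,3,...): 8 5 0 4 2 4 3 → sum 26
Total = 67.
67 mod 10 = 7, so the number is invalid.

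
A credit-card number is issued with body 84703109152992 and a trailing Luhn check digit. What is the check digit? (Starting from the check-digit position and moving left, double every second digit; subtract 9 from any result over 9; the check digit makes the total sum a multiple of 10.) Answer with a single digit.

7

Partial digits right→left: 2 9 9 2 5 1 9 0 1 3 0 7 4 8
Double every second digit counting from the check-digit position (so the 1st, 3rd, 5th, ... of the partial from the right).
  doubled (with −9 where >9): 4 9 1 9 2 0 8 → sum 33
  kept as-is: 9 2 1 0 3 7 8 → sum 30
Total = 33 + 30 = 63.
Check digit = (10 − (63 mod 10)) mod 10 = 7.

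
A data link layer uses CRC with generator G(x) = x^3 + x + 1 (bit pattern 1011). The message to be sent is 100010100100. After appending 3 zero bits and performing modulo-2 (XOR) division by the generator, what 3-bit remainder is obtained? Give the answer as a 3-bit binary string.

111

Append 3 zeros: 100010100100000. Divide by 1011 (XOR where the leading bit is 1):
  pos 0: 1000 XOR 1011 = 0011
  pos 2: 1110 XOR 1011 = 0101
  pos 3: 1011 XOR 1011 = 0000
  pos 9: 1000 XOR 1011 = 0011
  pos 11: 1100 XOR 1011 = 0111
Remainder (last 3 bits) = 111. This is the CRC / FCS.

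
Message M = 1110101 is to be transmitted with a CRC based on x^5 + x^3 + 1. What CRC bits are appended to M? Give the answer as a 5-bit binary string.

00101

Append 5 zeros: 111010100000. Divide by 101001 (XOR where the leading bit is 1):
  pos 0: 111010 XOR 101001 = 010011
  pos 1: 100111 XOR 101001 = 001110
  pos 3: 111000 XOR 101001 = 010001
  pos 4: 100010 XOR 101001 = 001011
  pos 6: 101100 XOR 101001 = 000101
Remainder (last 5 bits) = 00101. This is the CRC / FCS.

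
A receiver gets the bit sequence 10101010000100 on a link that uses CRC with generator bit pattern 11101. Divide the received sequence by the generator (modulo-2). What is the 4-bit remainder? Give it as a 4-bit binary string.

Modulo-2 division of 10101010000100 by 11101:
  pos 0: 10101 XOR 11101 = 01000
  pos 1: 10000 XOR 11101 = 01101
  pos 2: 11011 XOR 11101 = 00110
  pos 4: 11000 XOR 11101 = 00101
  pos 6: 10100 XOR 11101 = 01001
  pos 7: 10011 XOR 11101 = 01110
  pos 8: 11100 XOR 11101 = 00001
Remainder = 0010 (nonzero — an error is detected).

0010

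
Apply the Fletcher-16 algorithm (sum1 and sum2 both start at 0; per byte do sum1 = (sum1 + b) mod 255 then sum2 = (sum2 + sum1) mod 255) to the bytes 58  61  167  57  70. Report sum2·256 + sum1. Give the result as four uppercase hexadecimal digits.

C79E

Running sums (mod 255):
  after byte 0 (58): sum1=58, sum2=58
  after byte 1 (61): sum1=119, sum2=177
  after byte 2 (167): sum1=31, sum2=208
  after byte 3 (57): sum1=88, sum2=41
  after byte 4 (70): sum1=158, sum2=199
Checksum = sum2·256 + sum1 = 199·256 + 158 = 51102 = 0xC79E.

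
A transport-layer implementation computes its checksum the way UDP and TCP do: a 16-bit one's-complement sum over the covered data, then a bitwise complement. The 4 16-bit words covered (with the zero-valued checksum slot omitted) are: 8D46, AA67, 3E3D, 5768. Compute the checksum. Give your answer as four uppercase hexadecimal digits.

32AC

One's-complement addition (fold any carry out of bit 15 back into bit 0):
  0x8D46 + 0xAA67 = 0x137AD → wrap carry → 0x37AE
  0x37AE + 0x3E3D = 0x075EB
  0x75EB + 0x5768 = 0x0CD53
One's-complement sum = 0xCD53.
Checksum = ~0xCD53 & 0xFFFF = 0x32AC.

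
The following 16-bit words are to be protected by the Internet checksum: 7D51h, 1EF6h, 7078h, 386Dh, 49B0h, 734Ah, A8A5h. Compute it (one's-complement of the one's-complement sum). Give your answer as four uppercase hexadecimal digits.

5532

One's-complement addition (fold any carry out of bit 15 back into bit 0):
  0x7D51 + 0x1EF6 = 0x09C47
  0x9C47 + 0x7078 = 0x10CBF → wrap carry → 0x0CC0
  0x0CC0 + 0x386D = 0x0452D
  0x452D + 0x49B0 = 0x08EDD
  0x8EDD + 0x734A = 0x10227 → wrap carry → 0x0228
  0x0228 + 0xA8A5 = 0x0AACD
One's-complement sum = 0xAACD.
Checksum = ~0xAACD & 0xFFFF = 0x5532.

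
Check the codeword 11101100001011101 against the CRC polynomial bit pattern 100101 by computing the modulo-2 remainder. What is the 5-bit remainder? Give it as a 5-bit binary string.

Modulo-2 division of 11101100001011101 by 100101:
  pos 0: 111011 XOR 100101 = 011110
  pos 1: 111100 XOR 100101 = 011001
  pos 2: 110010 XOR 100101 = 010111
  pos 3: 101110 XOR 100101 = 001011
  pos 5: 101101 XOR 100101 = 001000
  pos 7: 100001 XOR 100101 = 000100
  pos 10: 100110 XOR 100101 = 000011
Remainder = 00111 (nonzero — an error is detected).

00111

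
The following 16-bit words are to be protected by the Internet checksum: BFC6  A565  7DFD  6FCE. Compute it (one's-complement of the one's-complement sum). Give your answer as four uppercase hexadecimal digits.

AD07

One's-complement addition (fold any carry out of bit 15 back into bit 0):
  0xBFC6 + 0xA565 = 0x1652B → wrap carry → 0x652C
  0x652C + 0x7DFD = 0x0E329
  0xE329 + 0x6FCE = 0x152F7 → wrap carry → 0x52F8
One's-complement sum = 0x52F8.
Checksum = ~0x52F8 & 0xFFFF = 0xAD07.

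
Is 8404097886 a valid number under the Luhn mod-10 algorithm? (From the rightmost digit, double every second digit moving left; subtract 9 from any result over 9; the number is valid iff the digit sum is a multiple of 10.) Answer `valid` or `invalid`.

valid

From the right, keep odd positions and double even positions (subtract 9 from any doubled value over 9):
  doubled (positions 2,4,...): 7 5 0 0 7 → sum 19
  kept (positions 1,3,...): 6 8 9 4 4 → sum 31
Total = 50.
50 mod 10 = 0, so the number is valid.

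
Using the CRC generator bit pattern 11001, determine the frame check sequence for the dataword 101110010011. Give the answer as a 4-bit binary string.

0101

Append 4 zeros: 1011100100110000. Divide by 11001 (XOR where the leading bit is 1):
  pos 0: 10111 XOR 11001 = 01110
  pos 1: 11100 XOR 11001 = 00101
  pos 3: 10101 XOR 11001 = 01100
  pos 4: 11000 XOR 11001 = 00001
  pos 8: 10110 XOR 11001 = 01111
  pos 9: 11110 XOR 11001 = 00111
  pos 11: 11100 XOR 11001 = 00101
Remainder (last 4 bits) = 0101. This is the CRC / FCS.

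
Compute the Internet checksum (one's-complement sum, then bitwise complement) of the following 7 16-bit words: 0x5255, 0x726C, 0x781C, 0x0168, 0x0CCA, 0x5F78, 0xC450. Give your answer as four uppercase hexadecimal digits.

9126

One's-complement addition (fold any carry out of bit 15 back into bit 0):
  0x5255 + 0x726C = 0x0C4C1
  0xC4C1 + 0x781C = 0x13CDD → wrap carry → 0x3CDE
  0x3CDE + 0x0168 = 0x03E46
  0x3E46 + 0x0CCA = 0x04B10
  0x4B10 + 0x5F78 = 0x0AA88
  0xAA88 + 0xC450 = 0x16ED8 → wrap carry → 0x6ED9
One's-complement sum = 0x6ED9.
Checksum = ~0x6ED9 & 0xFFFF = 0x9126.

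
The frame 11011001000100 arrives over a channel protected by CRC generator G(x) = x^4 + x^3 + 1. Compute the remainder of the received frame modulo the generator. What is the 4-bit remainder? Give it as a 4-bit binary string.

Modulo-2 division of 11011001000100 by 11001:
  pos 0: 11011 XOR 11001 = 00010
  pos 3: 10001 XOR 11001 = 01000
  pos 4: 10000 XOR 11001 = 01001
  pos 5: 10010 XOR 11001 = 01011
  pos 6: 10110 XOR 11001 = 01111
  pos 7: 11111 XOR 11001 = 00110
  pos 9: 11000 XOR 11001 = 00001
Remainder = 0001 (nonzero — an error is detected).

0001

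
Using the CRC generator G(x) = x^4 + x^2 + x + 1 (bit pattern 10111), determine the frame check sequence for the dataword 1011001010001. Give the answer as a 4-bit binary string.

0011

Append 4 zeros: 10110010100010000. Divide by 10111 (XOR where the leading bit is 1):
  pos 0: 10110 XOR 10111 = 00001
  pos 4: 10101 XOR 10111 = 00010
  pos 7: 10000 XOR 10111 = 00111
  pos 9: 11110 XOR 10111 = 01001
  pos 10: 10010 XOR 10111 = 00101
  pos 12: 10100 XOR 10111 = 00011
Remainder (last 4 bits) = 0011. This is the CRC / FCS.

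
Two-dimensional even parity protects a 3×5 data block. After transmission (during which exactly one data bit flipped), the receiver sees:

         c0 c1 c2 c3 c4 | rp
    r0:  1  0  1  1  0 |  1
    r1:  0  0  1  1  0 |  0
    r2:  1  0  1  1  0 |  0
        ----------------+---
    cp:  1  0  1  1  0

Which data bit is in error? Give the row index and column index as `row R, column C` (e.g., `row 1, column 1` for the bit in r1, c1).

Recompute each row's even parity and compare to rp:
  r0: data parity 1, sent rp 1 → ok
  r1: data parity 0, sent rp 0 → ok
  r2: data parity 1, sent rp 0 → mismatch
Recompute each column's even parity and compare to cp:
  c0: data parity 0, sent cp 1 → mismatch
  c1: data parity 0, sent cp 0 → ok
  c2: data parity 1, sent cp 1 → ok
  c3: data parity 1, sent cp 1 → ok
  c4: data parity 0, sent cp 0 → ok
Exactly one row (r2) and one column (c0) fail → the flipped bit is at their intersection.

row 2, column 0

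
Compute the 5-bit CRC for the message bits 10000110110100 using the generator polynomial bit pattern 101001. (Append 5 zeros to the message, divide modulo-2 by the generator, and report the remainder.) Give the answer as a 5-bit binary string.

10001

Append 5 zeros: 1000011011010000000. Divide by 101001 (XOR where the leading bit is 1):
  pos 0: 100001 XOR 101001 = 001000
  pos 2: 100010 XOR 101001 = 001011
  pos 4: 101111 XOR 101001 = 000110
  pos 7: 110010 XOR 101001 = 011011
  pos 8: 110110 XOR 101001 = 011111
  pos 9: 111110 XOR 101001 = 010111
  pos 10: 101110 XOR 101001 = 000111
  pos 13: 111000 XOR 101001 = 010001
Remainder (last 5 bits) = 10001. This is the CRC / FCS.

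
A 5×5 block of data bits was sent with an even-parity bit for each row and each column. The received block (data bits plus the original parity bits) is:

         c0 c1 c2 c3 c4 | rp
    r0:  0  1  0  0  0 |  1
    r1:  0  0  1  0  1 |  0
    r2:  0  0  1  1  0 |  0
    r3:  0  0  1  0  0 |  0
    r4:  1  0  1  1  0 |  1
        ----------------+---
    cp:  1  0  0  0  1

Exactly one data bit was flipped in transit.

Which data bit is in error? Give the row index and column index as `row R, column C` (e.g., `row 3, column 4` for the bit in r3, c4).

row 3, column 1

Recompute each row's even parity and compare to rp:
  r0: data parity 1, sent rp 1 → ok
  r1: data parity 0, sent rp 0 → ok
  r2: data parity 0, sent rp 0 → ok
  r3: data parity 1, sent rp 0 → mismatch
  r4: data parity 1, sent rp 1 → ok
Recompute each column's even parity and compare to cp:
  c0: data parity 1, sent cp 1 → ok
  c1: data parity 1, sent cp 0 → mismatch
  c2: data parity 0, sent cp 0 → ok
  c3: data parity 0, sent cp 0 → ok
  c4: data parity 1, sent cp 1 → ok
Exactly one row (r3) and one column (c1) fail → the flipped bit is at their intersection.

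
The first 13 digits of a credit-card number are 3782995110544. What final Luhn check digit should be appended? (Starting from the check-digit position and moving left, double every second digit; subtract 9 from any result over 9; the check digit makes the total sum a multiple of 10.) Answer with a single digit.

Partial digits right→left: 4 4 5 0 1 1 5 9 9 2 8 7 3
Double every second digit counting from the check-digit position (so the 1st, 3rd, 5th, ... of the partial from the right).
  doubled (with −9 where >9): 8 1 2 1 9 7 6 → sum 34
  kept as-is: 4 0 1 9 2 7 → sum 23
Total = 34 + 23 = 57.
Check digit = (10 − (57 mod 10)) mod 10 = 3.

3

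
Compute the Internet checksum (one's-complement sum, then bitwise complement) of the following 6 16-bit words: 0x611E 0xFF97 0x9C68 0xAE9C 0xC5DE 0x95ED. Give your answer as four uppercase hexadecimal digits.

F877

One's-complement addition (fold any carry out of bit 15 back into bit 0):
  0x611E + 0xFF97 = 0x160B5 → wrap carry → 0x60B6
  0x60B6 + 0x9C68 = 0x0FD1E
  0xFD1E + 0xAE9C = 0x1ABBA → wrap carry → 0xABBB
  0xABBB + 0xC5DE = 0x17199 → wrap carry → 0x719A
  0x719A + 0x95ED = 0x10787 → wrap carry → 0x0788
One's-complement sum = 0x0788.
Checksum = ~0x0788 & 0xFFFF = 0xF877.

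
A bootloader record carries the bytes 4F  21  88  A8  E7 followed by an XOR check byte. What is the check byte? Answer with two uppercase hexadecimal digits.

XOR the bytes together:
  start with 0x4F
  0x4F ⊕ 0x21 = 0x6E
  0x6E ⊕ 0x88 = 0xE6
  0xE6 ⊕ 0xA8 = 0x4E
  0x4E ⊕ 0xE7 = 0xA9

A9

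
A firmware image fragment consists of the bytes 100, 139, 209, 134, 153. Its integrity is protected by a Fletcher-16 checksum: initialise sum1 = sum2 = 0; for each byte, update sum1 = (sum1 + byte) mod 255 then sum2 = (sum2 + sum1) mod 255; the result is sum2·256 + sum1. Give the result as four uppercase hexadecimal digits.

Running sums (mod 255):
  after byte 0 (100): sum1=100, sum2=100
  after byte 1 (139): sum1=239, sum2=84
  after byte 2 (209): sum1=193, sum2=22
  after byte 3 (134): sum1=72, sum2=94
  after byte 4 (153): sum1=225, sum2=64
Checksum = sum2·256 + sum1 = 64·256 + 225 = 16609 = 0x40E1.

40E1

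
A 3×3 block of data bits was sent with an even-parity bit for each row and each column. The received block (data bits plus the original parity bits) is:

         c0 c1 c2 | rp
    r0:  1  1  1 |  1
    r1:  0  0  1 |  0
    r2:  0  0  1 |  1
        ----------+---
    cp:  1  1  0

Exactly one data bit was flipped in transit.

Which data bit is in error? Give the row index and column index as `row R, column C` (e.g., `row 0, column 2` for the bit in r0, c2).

row 1, column 2

Recompute each row's even parity and compare to rp:
  r0: data parity 1, sent rp 1 → ok
  r1: data parity 1, sent rp 0 → mismatch
  r2: data parity 1, sent rp 1 → ok
Recompute each column's even parity and compare to cp:
  c0: data parity 1, sent cp 1 → ok
  c1: data parity 1, sent cp 1 → ok
  c2: data parity 1, sent cp 0 → mismatch
Exactly one row (r1) and one column (c2) fail → the flipped bit is at their intersection.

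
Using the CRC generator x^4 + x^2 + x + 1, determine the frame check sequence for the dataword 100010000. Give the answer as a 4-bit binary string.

1100

Append 4 zeros: 1000100000000. Divide by 10111 (XOR where the leading bit is 1):
  pos 0: 10001 XOR 10111 = 00110
  pos 2: 11000 XOR 10111 = 01111
  pos 3: 11110 XOR 10111 = 01001
  pos 4: 10010 XOR 10111 = 00101
  pos 6: 10100 XOR 10111 = 00011
Remainder (last 4 bits) = 1100. This is the CRC / FCS.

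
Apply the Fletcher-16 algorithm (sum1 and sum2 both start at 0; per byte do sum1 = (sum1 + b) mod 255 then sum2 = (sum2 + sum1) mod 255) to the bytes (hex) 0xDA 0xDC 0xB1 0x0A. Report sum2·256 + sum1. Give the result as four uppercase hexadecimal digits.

6F73

Running sums (mod 255):
  after byte 0 (0xDA): sum1=218, sum2=218
  after byte 1 (0xDC): sum1=183, sum2=146
  after byte 2 (0xB1): sum1=105, sum2=251
  after byte 3 (0x0A): sum1=115, sum2=111
Checksum = sum2·256 + sum1 = 111·256 + 115 = 28531 = 0x6F73.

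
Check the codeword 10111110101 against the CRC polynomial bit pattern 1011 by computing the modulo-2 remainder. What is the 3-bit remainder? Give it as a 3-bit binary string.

001

Modulo-2 division of 10111110101 by 1011:
  pos 0: 1011 XOR 1011 = 0000
  pos 4: 1110 XOR 1011 = 0101
  pos 5: 1011 XOR 1011 = 0000
Remainder = 001 (nonzero — an error is detected).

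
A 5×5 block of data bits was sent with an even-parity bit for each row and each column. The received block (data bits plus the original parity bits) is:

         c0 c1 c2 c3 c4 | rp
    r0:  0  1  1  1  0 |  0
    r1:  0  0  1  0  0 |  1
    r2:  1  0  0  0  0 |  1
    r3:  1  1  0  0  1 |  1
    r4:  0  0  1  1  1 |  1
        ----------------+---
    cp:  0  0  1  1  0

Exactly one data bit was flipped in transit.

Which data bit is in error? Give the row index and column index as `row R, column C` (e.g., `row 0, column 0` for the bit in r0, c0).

row 0, column 3

Recompute each row's even parity and compare to rp:
  r0: data parity 1, sent rp 0 → mismatch
  r1: data parity 1, sent rp 1 → ok
  r2: data parity 1, sent rp 1 → ok
  r3: data parity 1, sent rp 1 → ok
  r4: data parity 1, sent rp 1 → ok
Recompute each column's even parity and compare to cp:
  c0: data parity 0, sent cp 0 → ok
  c1: data parity 0, sent cp 0 → ok
  c2: data parity 1, sent cp 1 → ok
  c3: data parity 0, sent cp 1 → mismatch
  c4: data parity 0, sent cp 0 → ok
Exactly one row (r0) and one column (c3) fail → the flipped bit is at their intersection.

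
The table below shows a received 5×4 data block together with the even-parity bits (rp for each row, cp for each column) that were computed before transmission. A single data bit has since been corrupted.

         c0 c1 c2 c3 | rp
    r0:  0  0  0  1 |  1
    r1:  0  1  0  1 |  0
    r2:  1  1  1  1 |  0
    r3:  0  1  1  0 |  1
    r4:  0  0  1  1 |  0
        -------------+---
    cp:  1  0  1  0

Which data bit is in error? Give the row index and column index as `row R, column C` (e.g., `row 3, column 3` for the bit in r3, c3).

Recompute each row's even parity and compare to rp:
  r0: data parity 1, sent rp 1 → ok
  r1: data parity 0, sent rp 0 → ok
  r2: data parity 0, sent rp 0 → ok
  r3: data parity 0, sent rp 1 → mismatch
  r4: data parity 0, sent rp 0 → ok
Recompute each column's even parity and compare to cp:
  c0: data parity 1, sent cp 1 → ok
  c1: data parity 1, sent cp 0 → mismatch
  c2: data parity 1, sent cp 1 → ok
  c3: data parity 0, sent cp 0 → ok
Exactly one row (r3) and one column (c1) fail → the flipped bit is at their intersection.

row 3, column 1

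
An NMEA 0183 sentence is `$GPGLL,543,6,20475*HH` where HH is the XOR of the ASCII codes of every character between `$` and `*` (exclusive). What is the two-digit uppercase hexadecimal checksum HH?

4C

XOR the ASCII codes of the payload characters:
  'G' = 0x47 → acc = 0x47
  'P' = 0x50 → acc = 0x17
  'G' = 0x47 → acc = 0x50
  'L' = 0x4C → acc = 0x1C
  'L' = 0x4C → acc = 0x50
  ',' = 0x2C → acc = 0x7C
  '5' = 0x35 → acc = 0x49
  '4' = 0x34 → acc = 0x7D
  '3' = 0x33 → acc = 0x4E
  ',' = 0x2C → acc = 0x62
  '6' = 0x36 → acc = 0x54
  ',' = 0x2C → acc = 0x78
  '2' = 0x32 → acc = 0x4A
  '0' = 0x30 → acc = 0x7A
  '4' = 0x34 → acc = 0x4E
  '7' = 0x37 → acc = 0x79
  '5' = 0x35 → acc = 0x4C
Checksum = 0x4C.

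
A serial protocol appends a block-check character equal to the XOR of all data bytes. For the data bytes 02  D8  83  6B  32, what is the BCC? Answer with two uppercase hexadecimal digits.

XOR the bytes together:
  start with 0x02
  0x02 ⊕ 0xD8 = 0xDA
  0xDA ⊕ 0x83 = 0x59
  0x59 ⊕ 0x6B = 0x32
  0x32 ⊕ 0x32 = 0x00

00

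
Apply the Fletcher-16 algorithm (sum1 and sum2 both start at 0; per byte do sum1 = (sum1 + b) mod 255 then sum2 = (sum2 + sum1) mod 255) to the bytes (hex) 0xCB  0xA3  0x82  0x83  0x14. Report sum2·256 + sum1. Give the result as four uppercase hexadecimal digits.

2C89

Running sums (mod 255):
  after byte 0 (0xCB): sum1=203, sum2=203
  after byte 1 (0xA3): sum1=111, sum2=59
  after byte 2 (0x82): sum1=241, sum2=45
  after byte 3 (0x83): sum1=117, sum2=162
  after byte 4 (0x14): sum1=137, sum2=44
Checksum = sum2·256 + sum1 = 44·256 + 137 = 11401 = 0x2C89.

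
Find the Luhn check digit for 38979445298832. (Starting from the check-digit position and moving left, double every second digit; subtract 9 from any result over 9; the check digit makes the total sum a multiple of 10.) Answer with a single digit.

1

Partial digits right→left: 2 3 8 8 9 2 5 4 4 9 7 9 8 3
Double every second digit counting from the check-digit position (so the 1st, 3rd, 5th, ... of the partial from the right).
  doubled (with −9 where >9): 4 7 9 1 8 5 7 → sum 41
  kept as-is: 3 8 2 4 9 9 3 → sum 38
Total = 41 + 38 = 79.
Check digit = (10 − (79 mod 10)) mod 10 = 1.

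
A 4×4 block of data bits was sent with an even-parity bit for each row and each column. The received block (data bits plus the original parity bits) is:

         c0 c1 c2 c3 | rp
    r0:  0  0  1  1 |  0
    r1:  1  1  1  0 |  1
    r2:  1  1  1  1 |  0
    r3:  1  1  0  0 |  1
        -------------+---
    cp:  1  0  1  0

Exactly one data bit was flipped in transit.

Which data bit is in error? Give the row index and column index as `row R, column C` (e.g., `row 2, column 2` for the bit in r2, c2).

row 3, column 1

Recompute each row's even parity and compare to rp:
  r0: data parity 0, sent rp 0 → ok
  r1: data parity 1, sent rp 1 → ok
  r2: data parity 0, sent rp 0 → ok
  r3: data parity 0, sent rp 1 → mismatch
Recompute each column's even parity and compare to cp:
  c0: data parity 1, sent cp 1 → ok
  c1: data parity 1, sent cp 0 → mismatch
  c2: data parity 1, sent cp 1 → ok
  c3: data parity 0, sent cp 0 → ok
Exactly one row (r3) and one column (c1) fail → the flipped bit is at their intersection.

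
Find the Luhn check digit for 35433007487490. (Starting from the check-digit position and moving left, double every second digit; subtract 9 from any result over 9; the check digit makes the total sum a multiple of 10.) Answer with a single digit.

Partial digits right→left: 0 9 4 7 8 4 7 0 0 3 3 4 5 3
Double every second digit counting from the check-digit position (so the 1st, 3rd, 5th, ... of the partial from the right).
  doubled (with −9 where >9): 0 8 7 5 0 6 1 → sum 27
  kept as-is: 9 7 4 0 3 4 3 → sum 30
Total = 27 + 30 = 57.
Check digit = (10 − (57 mod 10)) mod 10 = 3.

3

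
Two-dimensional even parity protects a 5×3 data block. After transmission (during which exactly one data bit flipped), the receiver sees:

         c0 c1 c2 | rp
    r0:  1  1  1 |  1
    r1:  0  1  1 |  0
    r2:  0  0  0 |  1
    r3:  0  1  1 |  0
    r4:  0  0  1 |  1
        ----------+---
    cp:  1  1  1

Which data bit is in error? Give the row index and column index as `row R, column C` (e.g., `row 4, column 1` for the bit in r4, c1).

Recompute each row's even parity and compare to rp:
  r0: data parity 1, sent rp 1 → ok
  r1: data parity 0, sent rp 0 → ok
  r2: data parity 0, sent rp 1 → mismatch
  r3: data parity 0, sent rp 0 → ok
  r4: data parity 1, sent rp 1 → ok
Recompute each column's even parity and compare to cp:
  c0: data parity 1, sent cp 1 → ok
  c1: data parity 1, sent cp 1 → ok
  c2: data parity 0, sent cp 1 → mismatch
Exactly one row (r2) and one column (c2) fail → the flipped bit is at their intersection.

row 2, column 2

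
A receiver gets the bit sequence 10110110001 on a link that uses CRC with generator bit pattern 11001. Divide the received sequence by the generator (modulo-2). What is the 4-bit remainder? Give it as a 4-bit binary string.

Modulo-2 division of 10110110001 by 11001:
  pos 0: 10110 XOR 11001 = 01111
  pos 1: 11111 XOR 11001 = 00110
  pos 3: 11010 XOR 11001 = 00011
  pos 6: 11001 XOR 11001 = 00000
Remainder = 0000 (zero — the frame passes the CRC check).

0000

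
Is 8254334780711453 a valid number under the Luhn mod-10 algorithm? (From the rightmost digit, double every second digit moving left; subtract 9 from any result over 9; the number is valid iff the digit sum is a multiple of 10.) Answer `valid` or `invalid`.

invalid

From the right, keep odd positions and double even positions (subtract 9 from any doubled value over 9):
  doubled (positions 2,4,...): 1 2 5 7 8 6 1 7 → sum 37
  kept (positions 1,3,...): 3 4 1 0 7 3 4 2 → sum 24
Total = 61.
61 mod 10 = 1, so the number is invalid.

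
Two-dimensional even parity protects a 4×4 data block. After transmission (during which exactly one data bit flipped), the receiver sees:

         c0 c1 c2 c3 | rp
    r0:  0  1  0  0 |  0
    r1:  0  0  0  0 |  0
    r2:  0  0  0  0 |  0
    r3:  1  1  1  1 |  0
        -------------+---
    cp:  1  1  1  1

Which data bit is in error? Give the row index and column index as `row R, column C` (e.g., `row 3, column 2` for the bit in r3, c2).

Recompute each row's even parity and compare to rp:
  r0: data parity 1, sent rp 0 → mismatch
  r1: data parity 0, sent rp 0 → ok
  r2: data parity 0, sent rp 0 → ok
  r3: data parity 0, sent rp 0 → ok
Recompute each column's even parity and compare to cp:
  c0: data parity 1, sent cp 1 → ok
  c1: data parity 0, sent cp 1 → mismatch
  c2: data parity 1, sent cp 1 → ok
  c3: data parity 1, sent cp 1 → ok
Exactly one row (r0) and one column (c1) fail → the flipped bit is at their intersection.

row 0, column 1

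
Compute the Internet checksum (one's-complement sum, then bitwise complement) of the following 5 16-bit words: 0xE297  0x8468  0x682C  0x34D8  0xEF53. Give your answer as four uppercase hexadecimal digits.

One's-complement addition (fold any carry out of bit 15 back into bit 0):
  0xE297 + 0x8468 = 0x166FF → wrap carry → 0x6700
  0x6700 + 0x682C = 0x0CF2C
  0xCF2C + 0x34D8 = 0x10404 → wrap carry → 0x0405
  0x0405 + 0xEF53 = 0x0F358
One's-complement sum = 0xF358.
Checksum = ~0xF358 & 0xFFFF = 0x0CA7.

0CA7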